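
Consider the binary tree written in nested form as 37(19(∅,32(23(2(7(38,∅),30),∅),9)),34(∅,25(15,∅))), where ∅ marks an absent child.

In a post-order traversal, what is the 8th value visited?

19

Post-order visits the left subtree, then the right subtree, then the node.
At 37: go left to 19.
  At 19: no left child.
  At 19: go right to 32.
    At 32: go left to 23.
      At 23: go left to 2.
        At 2: go left to 7.
          At 7: go left to 38.
            38 is a leaf — visit 38.
          At 7: no right child.
          Visit 7.
        At 2: go right to 30.
          30 is a leaf — visit 30.
        Visit 2.
      At 23: no right child.
      Visit 23.
    At 32: go right to 9.
      9 is a leaf — visit 9.
    Visit 32.
  Visit 19.
At 37: go right to 34.
  At 34: no left child.
  At 34: go right to 25.
    At 25: go left to 15.
      15 is a leaf — visit 15.
    At 25: no right child.
    Visit 25.
  Visit 34.
Visit 37.
Full post-order sequence: 38, 7, 30, 2, 23, 9, 32, 19, 15, 25, 34, 37.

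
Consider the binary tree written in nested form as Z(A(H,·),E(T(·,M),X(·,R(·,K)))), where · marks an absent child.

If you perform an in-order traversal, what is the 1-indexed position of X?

In-order visits the left subtree, then the node, then the right subtree.
At Z: go left to A.
  At A: go left to H.
    H is a leaf — visit H.
  Visit A.
  At A: no right child.
Visit Z.
At Z: go right to E.
  At E: go left to T.
    At T: no left child.
    Visit T.
    At T: go right to M.
      M is a leaf — visit M.
  Visit E.
  At E: go right to X.
    At X: no left child.
    Visit X.
    At X: go right to R.
      At R: no left child.
      Visit R.
      At R: go right to K.
        K is a leaf — visit K.
Full in-order sequence: H, A, Z, T, M, E, X, R, K.

7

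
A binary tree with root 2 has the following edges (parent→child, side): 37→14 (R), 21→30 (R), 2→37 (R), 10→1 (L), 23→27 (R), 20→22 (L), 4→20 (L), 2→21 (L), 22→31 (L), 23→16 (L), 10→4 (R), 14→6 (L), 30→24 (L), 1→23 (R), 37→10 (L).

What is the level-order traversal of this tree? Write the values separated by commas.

Level-order visits nodes level by level from the root, left to right within each level.
Level 0: 2
Level 1: 21, 37
Level 2: 30, 10, 14
Level 3: 24, 1, 4, 6
Level 4: 23, 20
Level 5: 16, 27, 22
Level 6: 31

2, 21, 37, 30, 10, 14, 24, 1, 4, 6, 23, 20, 16, 27, 22, 31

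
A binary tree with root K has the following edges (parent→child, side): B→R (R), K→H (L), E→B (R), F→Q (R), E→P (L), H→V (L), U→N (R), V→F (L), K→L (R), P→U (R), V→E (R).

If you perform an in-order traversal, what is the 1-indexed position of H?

In-order visits the left subtree, then the node, then the right subtree.
At K: go left to H.
  At H: go left to V.
    At V: go left to F.
      At F: no left child.
      Visit F.
      At F: go right to Q.
        Q is a leaf — visit Q.
    Visit V.
    At V: go right to E.
      At E: go left to P.
        At P: no left child.
        Visit P.
        At P: go right to U.
          At U: no left child.
          Visit U.
          At U: go right to N.
            N is a leaf — visit N.
      Visit E.
      At E: go right to B.
        At B: no left child.
        Visit B.
        At B: go right to R.
          R is a leaf — visit R.
  Visit H.
  At H: no right child.
Visit K.
At K: go right to L.
  L is a leaf — visit L.
Full in-order sequence: F, Q, V, P, U, N, E, B, R, H, K, L.

10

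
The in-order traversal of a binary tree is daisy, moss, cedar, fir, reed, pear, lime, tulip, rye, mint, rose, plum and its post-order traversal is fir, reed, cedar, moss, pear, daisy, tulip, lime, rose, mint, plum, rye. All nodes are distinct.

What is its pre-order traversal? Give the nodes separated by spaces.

The last element of post-order is the root; it splits in-order into left and right subtrees.
Root rye: left subtree has 8 nodes {daisy, moss, cedar, fir, reed, pear, lime, tulip}, right has 3 {mint, rose, plum}.
  Root lime: left subtree has 6 nodes {daisy, moss, cedar, fir, reed, pear}, right has 1 {tulip}.
    Root daisy: left subtree has 0 nodes { }, right has 5 {moss, cedar, fir, reed, pear}.
      Root pear: left subtree has 4 nodes {moss, cedar, fir, reed}, right has 0 { }.
        Root moss: left subtree has 0 nodes { }, right has 3 {cedar, fir, reed}.
          Root cedar: left subtree has 0 nodes { }, right has 2 {fir, reed}.
            Root reed: left subtree has 1 node {fir}, right has 0 { }.
  Root plum: left subtree has 2 nodes {mint, rose}, right has 0 { }.
    Root mint: left subtree has 0 nodes { }, right has 1 {rose}.

rye lime daisy pear moss cedar reed fir tulip plum mint rose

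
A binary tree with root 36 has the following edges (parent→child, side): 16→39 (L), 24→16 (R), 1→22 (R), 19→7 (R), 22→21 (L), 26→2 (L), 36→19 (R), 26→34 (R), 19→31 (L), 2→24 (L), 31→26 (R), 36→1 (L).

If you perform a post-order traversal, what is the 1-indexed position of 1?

Post-order visits the left subtree, then the right subtree, then the node.
At 36: go left to 1.
  At 1: no left child.
  At 1: go right to 22.
    At 22: go left to 21.
      21 is a leaf — visit 21.
    At 22: no right child.
    Visit 22.
  Visit 1.
At 36: go right to 19.
  At 19: go left to 31.
    At 31: no left child.
    At 31: go right to 26.
      At 26: go left to 2.
        At 2: go left to 24.
          At 24: no left child.
          At 24: go right to 16.
            At 16: go left to 39.
              39 is a leaf — visit 39.
            At 16: no right child.
            Visit 16.
          Visit 24.
        At 2: no right child.
        Visit 2.
      At 26: go right to 34.
        34 is a leaf — visit 34.
      Visit 26.
    Visit 31.
  At 19: go right to 7.
    7 is a leaf — visit 7.
  Visit 19.
Visit 36.
Full post-order sequence: 21, 22, 1, 39, 16, 24, 2, 34, 26, 31, 7, 19, 36.

3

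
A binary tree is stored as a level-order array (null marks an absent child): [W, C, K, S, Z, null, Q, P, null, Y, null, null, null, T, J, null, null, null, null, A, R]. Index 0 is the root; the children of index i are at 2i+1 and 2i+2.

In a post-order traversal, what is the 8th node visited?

Post-order visits the left subtree, then the right subtree, then the node.
At W: go left to C.
  At C: go left to S.
    At S: go left to P.
      P is a leaf — visit P.
    At S: no right child.
    Visit S.
  At C: go right to Z.
    At Z: go left to Y.
      At Y: go left to A.
        A is a leaf — visit A.
      At Y: go right to R.
        R is a leaf — visit R.
      Visit Y.
    At Z: no right child.
    Visit Z.
  Visit C.
At W: go right to K.
  At K: no left child.
  At K: go right to Q.
    At Q: go left to T.
      T is a leaf — visit T.
    At Q: go right to J.
      J is a leaf — visit J.
    Visit Q.
  Visit K.
Visit W.
Full post-order sequence: P, S, A, R, Y, Z, C, T, J, Q, K, W.

T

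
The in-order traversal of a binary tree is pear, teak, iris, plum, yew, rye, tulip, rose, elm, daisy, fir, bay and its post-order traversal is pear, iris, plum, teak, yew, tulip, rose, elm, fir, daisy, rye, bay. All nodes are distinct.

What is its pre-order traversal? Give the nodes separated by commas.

bay, rye, yew, teak, pear, plum, iris, daisy, elm, rose, tulip, fir

The last element of post-order is the root; it splits in-order into left and right subtrees.
Root bay: left subtree has 11 nodes {pear, teak, iris, plum, yew, rye, tulip, rose, elm, daisy, fir}, right has 0 { }.
  Root rye: left subtree has 5 nodes {pear, teak, iris, plum, yew}, right has 5 {tulip, rose, elm, daisy, fir}.
    Root yew: left subtree has 4 nodes {pear, teak, iris, plum}, right has 0 { }.
      Root teak: left subtree has 1 node {pear}, right has 2 {iris, plum}.
        Root plum: left subtree has 1 node {iris}, right has 0 { }.
    Root daisy: left subtree has 3 nodes {tulip, rose, elm}, right has 1 {fir}.
      Root elm: left subtree has 2 nodes {tulip, rose}, right has 0 { }.
        Root rose: left subtree has 1 node {tulip}, right has 0 { }.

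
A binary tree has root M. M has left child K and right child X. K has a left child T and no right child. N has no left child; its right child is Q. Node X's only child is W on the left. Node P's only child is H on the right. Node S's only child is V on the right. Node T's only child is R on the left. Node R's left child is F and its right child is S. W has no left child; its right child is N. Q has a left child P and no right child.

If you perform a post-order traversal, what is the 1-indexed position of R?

Post-order visits the left subtree, then the right subtree, then the node.
At M: go left to K.
  At K: go left to T.
    At T: go left to R.
      At R: go left to F.
        F is a leaf — visit F.
      At R: go right to S.
        At S: no left child.
        At S: go right to V.
          V is a leaf — visit V.
        Visit S.
      Visit R.
    At T: no right child.
    Visit T.
  At K: no right child.
  Visit K.
At M: go right to X.
  At X: go left to W.
    At W: no left child.
    At W: go right to N.
      At N: no left child.
      At N: go right to Q.
        At Q: go left to P.
          At P: no left child.
          At P: go right to H.
            H is a leaf — visit H.
          Visit P.
        At Q: no right child.
        Visit Q.
      Visit N.
    Visit W.
  At X: no right child.
  Visit X.
Visit M.
Full post-order sequence: F, V, S, R, T, K, H, P, Q, N, W, X, M.

4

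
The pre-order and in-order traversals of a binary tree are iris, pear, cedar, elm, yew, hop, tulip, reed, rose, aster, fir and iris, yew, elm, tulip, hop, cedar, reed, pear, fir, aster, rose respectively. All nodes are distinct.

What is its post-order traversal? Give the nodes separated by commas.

yew, tulip, hop, elm, reed, cedar, fir, aster, rose, pear, iris

The first element of pre-order is the root; it splits in-order into left and right subtrees.
Root iris: left subtree has 0 nodes { }, right has 10 {yew, elm, tulip, hop, cedar, reed, pear, fir, aster, rose}.
  Root pear: left subtree has 6 nodes {yew, elm, tulip, hop, cedar, reed}, right has 3 {fir, aster, rose}.
    Root cedar: left subtree has 4 nodes {yew, elm, tulip, hop}, right has 1 {reed}.
      Root elm: left subtree has 1 node {yew}, right has 2 {tulip, hop}.
        Root hop: left subtree has 1 node {tulip}, right has 0 { }.
    Root rose: left subtree has 2 nodes {fir, aster}, right has 0 { }.
      Root aster: left subtree has 1 node {fir}, right has 0 { }.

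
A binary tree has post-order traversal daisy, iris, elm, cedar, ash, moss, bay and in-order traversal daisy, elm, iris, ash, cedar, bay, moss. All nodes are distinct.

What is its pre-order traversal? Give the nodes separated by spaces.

bay ash elm daisy iris cedar moss

The last element of post-order is the root; it splits in-order into left and right subtrees.
Root bay: left subtree has 5 nodes {daisy, elm, iris, ash, cedar}, right has 1 {moss}.
  Root ash: left subtree has 3 nodes {daisy, elm, iris}, right has 1 {cedar}.
    Root elm: left subtree has 1 node {daisy}, right has 1 {iris}.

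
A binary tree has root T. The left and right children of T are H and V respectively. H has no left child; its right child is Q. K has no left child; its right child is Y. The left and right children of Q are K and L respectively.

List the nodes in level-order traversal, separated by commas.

Level-order visits nodes level by level from the root, left to right within each level.
Level 0: T
Level 1: H, V
Level 2: Q
Level 3: K, L
Level 4: Y

T, H, V, Q, K, L, Y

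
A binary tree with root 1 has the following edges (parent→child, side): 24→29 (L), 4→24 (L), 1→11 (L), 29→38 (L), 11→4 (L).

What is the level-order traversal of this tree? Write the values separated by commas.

1, 11, 4, 24, 29, 38

Level-order visits nodes level by level from the root, left to right within each level.
Level 0: 1
Level 1: 11
Level 2: 4
Level 3: 24
Level 4: 29
Level 5: 38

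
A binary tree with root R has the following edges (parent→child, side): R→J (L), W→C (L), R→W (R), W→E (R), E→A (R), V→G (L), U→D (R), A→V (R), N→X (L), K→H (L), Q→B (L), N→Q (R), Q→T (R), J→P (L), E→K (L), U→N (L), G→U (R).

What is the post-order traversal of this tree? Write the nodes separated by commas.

P, J, C, H, K, X, B, T, Q, N, D, U, G, V, A, E, W, R

Post-order visits the left subtree, then the right subtree, then the node.
At R: go left to J.
  At J: go left to P.
    P is a leaf — visit P.
  At J: no right child.
  Visit J.
At R: go right to W.
  At W: go left to C.
    C is a leaf — visit C.
  At W: go right to E.
    At E: go left to K.
      At K: go left to H.
        H is a leaf — visit H.
      At K: no right child.
      Visit K.
    At E: go right to A.
      At A: no left child.
      At A: go right to V.
        At V: go left to G.
          At G: no left child.
          At G: go right to U.
            At U: go left to N.
              At N: go left to X.
                X is a leaf — visit X.
              At N: go right to Q.
                At Q: go left to B.
                  B is a leaf — visit B.
                At Q: go right to T.
                  T is a leaf — visit T.
                Visit Q.
              Visit N.
            At U: go right to D.
              D is a leaf — visit D.
            Visit U.
          Visit G.
        At V: no right child.
        Visit V.
      Visit A.
    Visit E.
  Visit W.
Visit R.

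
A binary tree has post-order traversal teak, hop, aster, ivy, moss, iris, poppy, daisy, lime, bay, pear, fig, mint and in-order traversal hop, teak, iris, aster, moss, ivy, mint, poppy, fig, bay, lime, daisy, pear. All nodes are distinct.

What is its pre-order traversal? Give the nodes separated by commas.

mint, iris, hop, teak, moss, aster, ivy, fig, poppy, pear, bay, lime, daisy

The last element of post-order is the root; it splits in-order into left and right subtrees.
Root mint: left subtree has 6 nodes {hop, teak, iris, aster, moss, ivy}, right has 6 {poppy, fig, bay, lime, daisy, pear}.
  Root iris: left subtree has 2 nodes {hop, teak}, right has 3 {aster, moss, ivy}.
    Root hop: left subtree has 0 nodes { }, right has 1 {teak}.
    Root moss: left subtree has 1 node {aster}, right has 1 {ivy}.
  Root fig: left subtree has 1 node {poppy}, right has 4 {bay, lime, daisy, pear}.
    Root pear: left subtree has 3 nodes {bay, lime, daisy}, right has 0 { }.
      Root bay: left subtree has 0 nodes { }, right has 2 {lime, daisy}.
        Root lime: left subtree has 0 nodes { }, right has 1 {daisy}.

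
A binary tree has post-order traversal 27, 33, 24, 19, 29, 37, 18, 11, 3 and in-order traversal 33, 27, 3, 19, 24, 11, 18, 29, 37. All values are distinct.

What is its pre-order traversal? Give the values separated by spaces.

The last element of post-order is the root; it splits in-order into left and right subtrees.
Root 3: left subtree has 2 nodes {33, 27}, right has 6 {19, 24, 11, 18, 29, 37}.
  Root 33: left subtree has 0 nodes { }, right has 1 {27}.
  Root 11: left subtree has 2 nodes {19, 24}, right has 3 {18, 29, 37}.
    Root 19: left subtree has 0 nodes { }, right has 1 {24}.
    Root 18: left subtree has 0 nodes { }, right has 2 {29, 37}.
      Root 37: left subtree has 1 node {29}, right has 0 { }.

3 33 27 11 19 24 18 37 29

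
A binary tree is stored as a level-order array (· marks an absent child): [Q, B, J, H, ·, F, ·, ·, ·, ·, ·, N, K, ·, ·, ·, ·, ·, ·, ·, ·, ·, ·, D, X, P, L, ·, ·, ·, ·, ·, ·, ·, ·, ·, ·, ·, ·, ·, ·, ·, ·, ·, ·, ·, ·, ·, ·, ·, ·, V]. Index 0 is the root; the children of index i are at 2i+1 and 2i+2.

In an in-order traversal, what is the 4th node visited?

In-order visits the left subtree, then the node, then the right subtree.
At Q: go left to B.
  At B: go left to H.
    H is a leaf — visit H.
  Visit B.
  At B: no right child.
Visit Q.
At Q: go right to J.
  At J: go left to F.
    At F: go left to N.
      At N: go left to D.
        D is a leaf — visit D.
      Visit N.
      At N: go right to X.
        X is a leaf — visit X.
    Visit F.
    At F: go right to K.
      At K: go left to P.
        At P: go left to V.
          V is a leaf — visit V.
        Visit P.
        At P: no right child.
      Visit K.
      At K: go right to L.
        L is a leaf — visit L.
  Visit J.
  At J: no right child.
Full in-order sequence: H, B, Q, D, N, X, F, V, P, K, L, J.

D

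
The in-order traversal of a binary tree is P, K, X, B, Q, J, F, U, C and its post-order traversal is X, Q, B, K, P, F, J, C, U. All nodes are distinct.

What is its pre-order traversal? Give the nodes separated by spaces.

U J P K B X Q F C

The last element of post-order is the root; it splits in-order into left and right subtrees.
Root U: left subtree has 7 nodes {P, K, X, B, Q, J, F}, right has 1 {C}.
  Root J: left subtree has 5 nodes {P, K, X, B, Q}, right has 1 {F}.
    Root P: left subtree has 0 nodes { }, right has 4 {K, X, B, Q}.
      Root K: left subtree has 0 nodes { }, right has 3 {X, B, Q}.
        Root B: left subtree has 1 node {X}, right has 1 {Q}.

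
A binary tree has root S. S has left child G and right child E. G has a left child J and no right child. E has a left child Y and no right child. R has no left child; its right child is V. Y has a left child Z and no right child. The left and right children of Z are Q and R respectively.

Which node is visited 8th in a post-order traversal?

E

Post-order visits the left subtree, then the right subtree, then the node.
At S: go left to G.
  At G: go left to J.
    J is a leaf — visit J.
  At G: no right child.
  Visit G.
At S: go right to E.
  At E: go left to Y.
    At Y: go left to Z.
      At Z: go left to Q.
        Q is a leaf — visit Q.
      At Z: go right to R.
        At R: no left child.
        At R: go right to V.
          V is a leaf — visit V.
        Visit R.
      Visit Z.
    At Y: no right child.
    Visit Y.
  At E: no right child.
  Visit E.
Visit S.
Full post-order sequence: J, G, Q, V, R, Z, Y, E, S.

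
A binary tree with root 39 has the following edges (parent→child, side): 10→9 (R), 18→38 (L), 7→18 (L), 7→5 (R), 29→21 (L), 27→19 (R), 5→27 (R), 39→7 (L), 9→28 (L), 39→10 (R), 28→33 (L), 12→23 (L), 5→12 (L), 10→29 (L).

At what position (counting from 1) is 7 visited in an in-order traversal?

3

In-order visits the left subtree, then the node, then the right subtree.
At 39: go left to 7.
  At 7: go left to 18.
    At 18: go left to 38.
      38 is a leaf — visit 38.
    Visit 18.
    At 18: no right child.
  Visit 7.
  At 7: go right to 5.
    At 5: go left to 12.
      At 12: go left to 23.
        23 is a leaf — visit 23.
      Visit 12.
      At 12: no right child.
    Visit 5.
    At 5: go right to 27.
      At 27: no left child.
      Visit 27.
      At 27: go right to 19.
        19 is a leaf — visit 19.
Visit 39.
At 39: go right to 10.
  At 10: go left to 29.
    At 29: go left to 21.
      21 is a leaf — visit 21.
    Visit 29.
    At 29: no right child.
  Visit 10.
  At 10: go right to 9.
    At 9: go left to 28.
      At 28: go left to 33.
        33 is a leaf — visit 33.
      Visit 28.
      At 28: no right child.
    Visit 9.
    At 9: no right child.
Full in-order sequence: 38, 18, 7, 23, 12, 5, 27, 19, 39, 21, 29, 10, 33, 28, 9.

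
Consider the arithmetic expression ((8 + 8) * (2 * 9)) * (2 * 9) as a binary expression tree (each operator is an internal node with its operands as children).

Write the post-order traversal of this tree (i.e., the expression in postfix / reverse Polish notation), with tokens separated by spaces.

8 8 + 2 9 * * 2 9 * *

Post-order on an expression tree gives postfix notation: for each operator, emit left operand, right operand, then the operator.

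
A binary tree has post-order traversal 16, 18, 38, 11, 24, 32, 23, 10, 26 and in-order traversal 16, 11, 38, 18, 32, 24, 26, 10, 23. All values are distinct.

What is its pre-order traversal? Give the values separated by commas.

26, 32, 11, 16, 38, 18, 24, 10, 23

The last element of post-order is the root; it splits in-order into left and right subtrees.
Root 26: left subtree has 6 nodes {16, 11, 38, 18, 32, 24}, right has 2 {10, 23}.
  Root 32: left subtree has 4 nodes {16, 11, 38, 18}, right has 1 {24}.
    Root 11: left subtree has 1 node {16}, right has 2 {38, 18}.
      Root 38: left subtree has 0 nodes { }, right has 1 {18}.
  Root 10: left subtree has 0 nodes { }, right has 1 {23}.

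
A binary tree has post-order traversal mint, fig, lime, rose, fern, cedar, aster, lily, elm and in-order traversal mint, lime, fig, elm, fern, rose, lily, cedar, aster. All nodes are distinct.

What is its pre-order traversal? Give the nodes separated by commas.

The last element of post-order is the root; it splits in-order into left and right subtrees.
Root elm: left subtree has 3 nodes {mint, lime, fig}, right has 5 {fern, rose, lily, cedar, aster}.
  Root lime: left subtree has 1 node {mint}, right has 1 {fig}.
  Root lily: left subtree has 2 nodes {fern, rose}, right has 2 {cedar, aster}.
    Root fern: left subtree has 0 nodes { }, right has 1 {rose}.
    Root aster: left subtree has 1 node {cedar}, right has 0 { }.

elm, lime, mint, fig, lily, fern, rose, aster, cedar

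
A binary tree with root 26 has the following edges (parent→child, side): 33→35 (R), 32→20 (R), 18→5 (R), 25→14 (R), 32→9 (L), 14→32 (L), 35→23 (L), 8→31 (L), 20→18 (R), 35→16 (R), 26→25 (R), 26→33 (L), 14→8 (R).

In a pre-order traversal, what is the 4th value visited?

Pre-order visits the node, then its left subtree, then its right subtree.
Visit 26.
At 26: go left to 33.
  Visit 33.
  At 33: no left child.
  At 33: go right to 35.
    Visit 35.
    At 35: go left to 23.
      23 is a leaf — visit 23.
    At 35: go right to 16.
      16 is a leaf — visit 16.
At 26: go right to 25.
  Visit 25.
  At 25: no left child.
  At 25: go right to 14.
    Visit 14.
    At 14: go left to 32.
      Visit 32.
      At 32: go left to 9.
        9 is a leaf — visit 9.
      At 32: go right to 20.
        Visit 20.
        At 20: no left child.
        At 20: go right to 18.
          Visit 18.
          At 18: no left child.
          At 18: go right to 5.
            5 is a leaf — visit 5.
    At 14: go right to 8.
      Visit 8.
      At 8: go left to 31.
        31 is a leaf — visit 31.
      At 8: no right child.
Full pre-order sequence: 26, 33, 35, 23, 16, 25, 14, 32, 9, 20, 18, 5, 8, 31.

23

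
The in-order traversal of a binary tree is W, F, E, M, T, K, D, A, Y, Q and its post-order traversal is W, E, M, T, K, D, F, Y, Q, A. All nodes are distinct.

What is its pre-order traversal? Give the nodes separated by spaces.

A F W D K T M E Q Y

The last element of post-order is the root; it splits in-order into left and right subtrees.
Root A: left subtree has 7 nodes {W, F, E, M, T, K, D}, right has 2 {Y, Q}.
  Root F: left subtree has 1 node {W}, right has 5 {E, M, T, K, D}.
    Root D: left subtree has 4 nodes {E, M, T, K}, right has 0 { }.
      Root K: left subtree has 3 nodes {E, M, T}, right has 0 { }.
        Root T: left subtree has 2 nodes {E, M}, right has 0 { }.
          Root M: left subtree has 1 node {E}, right has 0 { }.
  Root Q: left subtree has 1 node {Y}, right has 0 { }.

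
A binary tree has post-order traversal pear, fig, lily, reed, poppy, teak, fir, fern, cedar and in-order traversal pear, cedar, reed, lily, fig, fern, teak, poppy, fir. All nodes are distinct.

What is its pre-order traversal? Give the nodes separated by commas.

The last element of post-order is the root; it splits in-order into left and right subtrees.
Root cedar: left subtree has 1 node {pear}, right has 7 {reed, lily, fig, fern, teak, poppy, fir}.
  Root fern: left subtree has 3 nodes {reed, lily, fig}, right has 3 {teak, poppy, fir}.
    Root reed: left subtree has 0 nodes { }, right has 2 {lily, fig}.
      Root lily: left subtree has 0 nodes { }, right has 1 {fig}.
    Root fir: left subtree has 2 nodes {teak, poppy}, right has 0 { }.
      Root teak: left subtree has 0 nodes { }, right has 1 {poppy}.

cedar, pear, fern, reed, lily, fig, fir, teak, poppy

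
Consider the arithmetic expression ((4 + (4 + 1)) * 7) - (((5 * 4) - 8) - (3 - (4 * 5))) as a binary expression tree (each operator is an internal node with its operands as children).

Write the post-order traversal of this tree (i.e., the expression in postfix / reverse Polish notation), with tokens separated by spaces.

Post-order on an expression tree gives postfix notation: for each operator, emit left operand, right operand, then the operator.

4 4 1 + + 7 * 5 4 * 8 - 3 4 5 * - - -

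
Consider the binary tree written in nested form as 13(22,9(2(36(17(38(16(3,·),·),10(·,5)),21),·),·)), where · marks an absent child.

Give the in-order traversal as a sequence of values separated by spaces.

22 13 3 16 38 17 10 5 36 21 2 9

In-order visits the left subtree, then the node, then the right subtree.
At 13: go left to 22.
  22 is a leaf — visit 22.
Visit 13.
At 13: go right to 9.
  At 9: go left to 2.
    At 2: go left to 36.
      At 36: go left to 17.
        At 17: go left to 38.
          At 38: go left to 16.
            At 16: go left to 3.
              3 is a leaf — visit 3.
            Visit 16.
            At 16: no right child.
          Visit 38.
          At 38: no right child.
        Visit 17.
        At 17: go right to 10.
          At 10: no left child.
          Visit 10.
          At 10: go right to 5.
            5 is a leaf — visit 5.
      Visit 36.
      At 36: go right to 21.
        21 is a leaf — visit 21.
    Visit 2.
    At 2: no right child.
  Visit 9.
  At 9: no right child.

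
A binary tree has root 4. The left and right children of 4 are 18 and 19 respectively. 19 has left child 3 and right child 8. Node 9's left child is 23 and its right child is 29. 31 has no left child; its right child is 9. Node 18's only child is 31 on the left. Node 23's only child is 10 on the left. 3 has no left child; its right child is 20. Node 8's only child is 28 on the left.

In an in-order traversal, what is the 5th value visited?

29

In-order visits the left subtree, then the node, then the right subtree.
At 4: go left to 18.
  At 18: go left to 31.
    At 31: no left child.
    Visit 31.
    At 31: go right to 9.
      At 9: go left to 23.
        At 23: go left to 10.
          10 is a leaf — visit 10.
        Visit 23.
        At 23: no right child.
      Visit 9.
      At 9: go right to 29.
        29 is a leaf — visit 29.
  Visit 18.
  At 18: no right child.
Visit 4.
At 4: go right to 19.
  At 19: go left to 3.
    At 3: no left child.
    Visit 3.
    At 3: go right to 20.
      20 is a leaf — visit 20.
  Visit 19.
  At 19: go right to 8.
    At 8: go left to 28.
      28 is a leaf — visit 28.
    Visit 8.
    At 8: no right child.
Full in-order sequence: 31, 10, 23, 9, 29, 18, 4, 3, 20, 19, 28, 8.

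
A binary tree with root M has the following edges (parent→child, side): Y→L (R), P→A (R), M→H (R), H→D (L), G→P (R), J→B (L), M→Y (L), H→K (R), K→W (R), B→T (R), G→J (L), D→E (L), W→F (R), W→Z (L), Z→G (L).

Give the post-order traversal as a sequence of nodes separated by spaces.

L Y E D T B J A P G Z F W K H M

Post-order visits the left subtree, then the right subtree, then the node.
At M: go left to Y.
  At Y: no left child.
  At Y: go right to L.
    L is a leaf — visit L.
  Visit Y.
At M: go right to H.
  At H: go left to D.
    At D: go left to E.
      E is a leaf — visit E.
    At D: no right child.
    Visit D.
  At H: go right to K.
    At K: no left child.
    At K: go right to W.
      At W: go left to Z.
        At Z: go left to G.
          At G: go left to J.
            At J: go left to B.
              At B: no left child.
              At B: go right to T.
                T is a leaf — visit T.
              Visit B.
            At J: no right child.
            Visit J.
          At G: go right to P.
            At P: no left child.
            At P: go right to A.
              A is a leaf — visit A.
            Visit P.
          Visit G.
        At Z: no right child.
        Visit Z.
      At W: go right to F.
        F is a leaf — visit F.
      Visit W.
    Visit K.
  Visit H.
Visit M.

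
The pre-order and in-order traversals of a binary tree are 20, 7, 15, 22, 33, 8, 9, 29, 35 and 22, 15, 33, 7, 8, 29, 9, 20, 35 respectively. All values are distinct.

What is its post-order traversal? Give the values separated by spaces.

22 33 15 29 9 8 7 35 20

The first element of pre-order is the root; it splits in-order into left and right subtrees.
Root 20: left subtree has 7 nodes {22, 15, 33, 7, 8, 29, 9}, right has 1 {35}.
  Root 7: left subtree has 3 nodes {22, 15, 33}, right has 3 {8, 29, 9}.
    Root 15: left subtree has 1 node {22}, right has 1 {33}.
    Root 8: left subtree has 0 nodes { }, right has 2 {29, 9}.
      Root 9: left subtree has 1 node {29}, right has 0 { }.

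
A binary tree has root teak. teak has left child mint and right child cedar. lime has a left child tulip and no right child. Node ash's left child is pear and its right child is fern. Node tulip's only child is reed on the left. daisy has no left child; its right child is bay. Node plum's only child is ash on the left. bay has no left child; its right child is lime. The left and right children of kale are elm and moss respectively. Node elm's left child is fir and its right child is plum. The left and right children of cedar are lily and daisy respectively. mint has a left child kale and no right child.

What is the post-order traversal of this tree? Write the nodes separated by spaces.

Post-order visits the left subtree, then the right subtree, then the node.
At teak: go left to mint.
  At mint: go left to kale.
    At kale: go left to elm.
      At elm: go left to fir.
        fir is a leaf — visit fir.
      At elm: go right to plum.
        At plum: go left to ash.
          At ash: go left to pear.
            pear is a leaf — visit pear.
          At ash: go right to fern.
            fern is a leaf — visit fern.
          Visit ash.
        At plum: no right child.
        Visit plum.
      Visit elm.
    At kale: go right to moss.
      moss is a leaf — visit moss.
    Visit kale.
  At mint: no right child.
  Visit mint.
At teak: go right to cedar.
  At cedar: go left to lily.
    lily is a leaf — visit lily.
  At cedar: go right to daisy.
    At daisy: no left child.
    At daisy: go right to bay.
      At bay: no left child.
      At bay: go right to lime.
        At lime: go left to tulip.
          At tulip: go left to reed.
            reed is a leaf — visit reed.
          At tulip: no right child.
          Visit tulip.
        At lime: no right child.
        Visit lime.
      Visit bay.
    Visit daisy.
  Visit cedar.
Visit teak.

fir pear fern ash plum elm moss kale mint lily reed tulip lime bay daisy cedar teak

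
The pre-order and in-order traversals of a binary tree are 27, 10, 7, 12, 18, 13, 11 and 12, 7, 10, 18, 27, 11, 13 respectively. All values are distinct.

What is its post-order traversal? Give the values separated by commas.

12, 7, 18, 10, 11, 13, 27

The first element of pre-order is the root; it splits in-order into left and right subtrees.
Root 27: left subtree has 4 nodes {12, 7, 10, 18}, right has 2 {11, 13}.
  Root 10: left subtree has 2 nodes {12, 7}, right has 1 {18}.
    Root 7: left subtree has 1 node {12}, right has 0 { }.
  Root 13: left subtree has 1 node {11}, right has 0 { }.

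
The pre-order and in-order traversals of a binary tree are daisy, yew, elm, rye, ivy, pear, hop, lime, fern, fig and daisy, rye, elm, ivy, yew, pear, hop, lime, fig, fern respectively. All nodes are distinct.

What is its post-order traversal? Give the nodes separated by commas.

rye, ivy, elm, fig, fern, lime, hop, pear, yew, daisy

The first element of pre-order is the root; it splits in-order into left and right subtrees.
Root daisy: left subtree has 0 nodes { }, right has 9 {rye, elm, ivy, yew, pear, hop, lime, fig, fern}.
  Root yew: left subtree has 3 nodes {rye, elm, ivy}, right has 5 {pear, hop, lime, fig, fern}.
    Root elm: left subtree has 1 node {rye}, right has 1 {ivy}.
    Root pear: left subtree has 0 nodes { }, right has 4 {hop, lime, fig, fern}.
      Root hop: left subtree has 0 nodes { }, right has 3 {lime, fig, fern}.
        Root lime: left subtree has 0 nodes { }, right has 2 {fig, fern}.
          Root fern: left subtree has 1 node {fig}, right has 0 { }.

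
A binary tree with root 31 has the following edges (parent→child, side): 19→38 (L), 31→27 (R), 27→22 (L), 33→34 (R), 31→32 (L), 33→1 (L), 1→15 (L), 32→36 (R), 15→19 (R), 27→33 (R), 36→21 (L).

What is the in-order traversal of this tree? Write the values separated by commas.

32, 21, 36, 31, 22, 27, 15, 38, 19, 1, 33, 34

In-order visits the left subtree, then the node, then the right subtree.
At 31: go left to 32.
  At 32: no left child.
  Visit 32.
  At 32: go right to 36.
    At 36: go left to 21.
      21 is a leaf — visit 21.
    Visit 36.
    At 36: no right child.
Visit 31.
At 31: go right to 27.
  At 27: go left to 22.
    22 is a leaf — visit 22.
  Visit 27.
  At 27: go right to 33.
    At 33: go left to 1.
      At 1: go left to 15.
        At 15: no left child.
        Visit 15.
        At 15: go right to 19.
          At 19: go left to 38.
            38 is a leaf — visit 38.
          Visit 19.
          At 19: no right child.
      Visit 1.
      At 1: no right child.
    Visit 33.
    At 33: go right to 34.
      34 is a leaf — visit 34.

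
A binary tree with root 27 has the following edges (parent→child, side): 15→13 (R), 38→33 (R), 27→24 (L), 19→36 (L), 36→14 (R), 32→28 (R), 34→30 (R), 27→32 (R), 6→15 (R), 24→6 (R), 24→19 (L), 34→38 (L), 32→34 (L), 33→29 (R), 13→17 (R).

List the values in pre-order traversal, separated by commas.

27, 24, 19, 36, 14, 6, 15, 13, 17, 32, 34, 38, 33, 29, 30, 28

Pre-order visits the node, then its left subtree, then its right subtree.
Visit 27.
At 27: go left to 24.
  Visit 24.
  At 24: go left to 19.
    Visit 19.
    At 19: go left to 36.
      Visit 36.
      At 36: no left child.
      At 36: go right to 14.
        14 is a leaf — visit 14.
    At 19: no right child.
  At 24: go right to 6.
    Visit 6.
    At 6: no left child.
    At 6: go right to 15.
      Visit 15.
      At 15: no left child.
      At 15: go right to 13.
        Visit 13.
        At 13: no left child.
        At 13: go right to 17.
          17 is a leaf — visit 17.
At 27: go right to 32.
  Visit 32.
  At 32: go left to 34.
    Visit 34.
    At 34: go left to 38.
      Visit 38.
      At 38: no left child.
      At 38: go right to 33.
        Visit 33.
        At 33: no left child.
        At 33: go right to 29.
          29 is a leaf — visit 29.
    At 34: go right to 30.
      30 is a leaf — visit 30.
  At 32: go right to 28.
    28 is a leaf — visit 28.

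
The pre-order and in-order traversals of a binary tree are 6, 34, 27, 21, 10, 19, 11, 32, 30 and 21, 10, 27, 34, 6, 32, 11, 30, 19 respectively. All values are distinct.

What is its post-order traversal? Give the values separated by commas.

The first element of pre-order is the root; it splits in-order into left and right subtrees.
Root 6: left subtree has 4 nodes {21, 10, 27, 34}, right has 4 {32, 11, 30, 19}.
  Root 34: left subtree has 3 nodes {21, 10, 27}, right has 0 { }.
    Root 27: left subtree has 2 nodes {21, 10}, right has 0 { }.
      Root 21: left subtree has 0 nodes { }, right has 1 {10}.
  Root 19: left subtree has 3 nodes {32, 11, 30}, right has 0 { }.
    Root 11: left subtree has 1 node {32}, right has 1 {30}.

10, 21, 27, 34, 32, 30, 11, 19, 6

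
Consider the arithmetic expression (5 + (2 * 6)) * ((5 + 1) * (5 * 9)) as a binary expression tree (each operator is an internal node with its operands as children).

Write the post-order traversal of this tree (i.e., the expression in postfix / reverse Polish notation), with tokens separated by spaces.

5 2 6 * + 5 1 + 5 9 * * *

Post-order on an expression tree gives postfix notation: for each operator, emit left operand, right operand, then the operator.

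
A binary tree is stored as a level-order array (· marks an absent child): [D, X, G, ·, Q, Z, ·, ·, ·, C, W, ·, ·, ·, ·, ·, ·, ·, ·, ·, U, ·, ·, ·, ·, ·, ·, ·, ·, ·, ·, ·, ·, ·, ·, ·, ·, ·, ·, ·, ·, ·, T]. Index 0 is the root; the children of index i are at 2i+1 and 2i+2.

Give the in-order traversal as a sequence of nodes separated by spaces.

In-order visits the left subtree, then the node, then the right subtree.
At D: go left to X.
  At X: no left child.
  Visit X.
  At X: go right to Q.
    At Q: go left to C.
      At C: no left child.
      Visit C.
      At C: go right to U.
        At U: no left child.
        Visit U.
        At U: go right to T.
          T is a leaf — visit T.
    Visit Q.
    At Q: go right to W.
      W is a leaf — visit W.
Visit D.
At D: go right to G.
  At G: go left to Z.
    Z is a leaf — visit Z.
  Visit G.
  At G: no right child.

X C U T Q W D Z G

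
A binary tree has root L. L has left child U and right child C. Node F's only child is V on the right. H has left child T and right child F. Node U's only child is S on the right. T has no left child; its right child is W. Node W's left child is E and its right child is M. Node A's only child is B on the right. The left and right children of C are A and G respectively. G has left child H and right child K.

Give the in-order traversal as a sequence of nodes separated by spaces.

U S L A B C T E W M H F V G K

In-order visits the left subtree, then the node, then the right subtree.
At L: go left to U.
  At U: no left child.
  Visit U.
  At U: go right to S.
    S is a leaf — visit S.
Visit L.
At L: go right to C.
  At C: go left to A.
    At A: no left child.
    Visit A.
    At A: go right to B.
      B is a leaf — visit B.
  Visit C.
  At C: go right to G.
    At G: go left to H.
      At H: go left to T.
        At T: no left child.
        Visit T.
        At T: go right to W.
          At W: go left to E.
            E is a leaf — visit E.
          Visit W.
          At W: go right to M.
            M is a leaf — visit M.
      Visit H.
      At H: go right to F.
        At F: no left child.
        Visit F.
        At F: go right to V.
          V is a leaf — visit V.
    Visit G.
    At G: go right to K.
      K is a leaf — visit K.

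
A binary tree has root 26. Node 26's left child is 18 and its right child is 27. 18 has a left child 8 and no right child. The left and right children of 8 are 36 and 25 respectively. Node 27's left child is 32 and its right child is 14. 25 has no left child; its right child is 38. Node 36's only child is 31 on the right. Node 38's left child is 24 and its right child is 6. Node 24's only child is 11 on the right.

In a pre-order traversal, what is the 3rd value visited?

8

Pre-order visits the node, then its left subtree, then its right subtree.
Visit 26.
At 26: go left to 18.
  Visit 18.
  At 18: go left to 8.
    Visit 8.
    At 8: go left to 36.
      Visit 36.
      At 36: no left child.
      At 36: go right to 31.
        31 is a leaf — visit 31.
    At 8: go right to 25.
      Visit 25.
      At 25: no left child.
      At 25: go right to 38.
        Visit 38.
        At 38: go left to 24.
          Visit 24.
          At 24: no left child.
          At 24: go right to 11.
            11 is a leaf — visit 11.
        At 38: go right to 6.
          6 is a leaf — visit 6.
  At 18: no right child.
At 26: go right to 27.
  Visit 27.
  At 27: go left to 32.
    32 is a leaf — visit 32.
  At 27: go right to 14.
    14 is a leaf — visit 14.
Full pre-order sequence: 26, 18, 8, 36, 31, 25, 38, 24, 11, 6, 27, 32, 14.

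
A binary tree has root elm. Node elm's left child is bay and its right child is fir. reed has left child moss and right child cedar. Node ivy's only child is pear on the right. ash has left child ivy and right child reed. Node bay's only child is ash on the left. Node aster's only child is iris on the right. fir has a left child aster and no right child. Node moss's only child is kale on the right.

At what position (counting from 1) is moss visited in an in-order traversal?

In-order visits the left subtree, then the node, then the right subtree.
At elm: go left to bay.
  At bay: go left to ash.
    At ash: go left to ivy.
      At ivy: no left child.
      Visit ivy.
      At ivy: go right to pear.
        pear is a leaf — visit pear.
    Visit ash.
    At ash: go right to reed.
      At reed: go left to moss.
        At moss: no left child.
        Visit moss.
        At moss: go right to kale.
          kale is a leaf — visit kale.
      Visit reed.
      At reed: go right to cedar.
        cedar is a leaf — visit cedar.
  Visit bay.
  At bay: no right child.
Visit elm.
At elm: go right to fir.
  At fir: go left to aster.
    At aster: no left child.
    Visit aster.
    At aster: go right to iris.
      iris is a leaf — visit iris.
  Visit fir.
  At fir: no right child.
Full in-order sequence: ivy, pear, ash, moss, kale, reed, cedar, bay, elm, aster, iris, fir.

4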